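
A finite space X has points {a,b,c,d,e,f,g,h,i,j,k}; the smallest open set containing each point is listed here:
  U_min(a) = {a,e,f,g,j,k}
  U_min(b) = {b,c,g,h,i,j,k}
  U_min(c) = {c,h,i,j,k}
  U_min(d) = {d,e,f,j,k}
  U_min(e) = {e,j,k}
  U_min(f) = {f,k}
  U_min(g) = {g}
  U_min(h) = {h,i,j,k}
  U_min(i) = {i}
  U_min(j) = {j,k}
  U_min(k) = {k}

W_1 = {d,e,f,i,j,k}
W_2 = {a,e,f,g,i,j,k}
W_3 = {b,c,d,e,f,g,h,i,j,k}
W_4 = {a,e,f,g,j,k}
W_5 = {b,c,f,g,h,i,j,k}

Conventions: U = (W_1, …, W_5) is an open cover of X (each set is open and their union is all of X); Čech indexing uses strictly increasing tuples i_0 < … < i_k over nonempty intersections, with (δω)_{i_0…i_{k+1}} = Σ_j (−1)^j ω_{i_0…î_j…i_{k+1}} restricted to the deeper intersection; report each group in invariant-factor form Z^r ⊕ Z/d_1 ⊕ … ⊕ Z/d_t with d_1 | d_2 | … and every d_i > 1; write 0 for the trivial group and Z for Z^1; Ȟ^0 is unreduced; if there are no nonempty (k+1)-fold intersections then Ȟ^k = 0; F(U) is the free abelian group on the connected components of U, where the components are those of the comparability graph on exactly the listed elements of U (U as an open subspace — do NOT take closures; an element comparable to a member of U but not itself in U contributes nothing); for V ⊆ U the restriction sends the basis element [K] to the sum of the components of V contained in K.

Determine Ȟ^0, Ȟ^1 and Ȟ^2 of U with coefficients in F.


Ȟ^0 ≅ Z,  Ȟ^1 ≅ Z,  Ȟ^2 ≅ 0

nonempty overlaps:
  W12={e,f,i,j,k} W13={d,e,f,i,j,k} W14={e,f,j,k} W15={f,i,j,k} W23={e,f,g,i,j,k} W24={a,e,f,g,j,k} W25={f,g,i,j,k} W34={e,f,g,j,k} W35={b,c,f,g,h,i,j,k} W45={f,g,j,k}
  W123={e,f,i,j,k} W124={e,f,j,k} W125={f,i,j,k} W134={e,f,j,k} W135={f,i,j,k} W145={f,j,k} W234={e,f,g,j,k} W235={f,g,i,j,k} W245={f,g,j,k} W345={f,g,j,k}
  W1234={e,f,j,k} W1235={f,i,j,k} W1245={f,j,k} W1345={f,j,k} W2345={f,g,j,k}
  W12345={f,j,k}
components per intersection:
  W1: {d,e,f,j,k} {i}
  W2: {a,e,f,g,j,k} {i}
  W3: {b,c,d,e,f,g,h,i,j,k}
  W4: {a,e,f,g,j,k}
  W5: {b,c,f,g,h,i,j,k}
  W12: {e,f,j,k} {i}
  W13: {d,e,f,j,k} {i}
  W14: {e,f,j,k}
  W15: {f,j,k} {i}
  W23: {e,f,j,k} {g} {i}
  W24: {a,e,f,g,j,k}
  W25: {f,j,k} {g} {i}
  W34: {e,f,j,k} {g}
  W35: {b,c,f,g,h,i,j,k}
  W45: {f,j,k} {g}
  W123: {e,f,j,k} {i}
  W124: {e,f,j,k}
  W125: {f,j,k} {i}
  W134: {e,f,j,k}
  W135: {f,j,k} {i}
  W145: {f,j,k}
  W234: {e,f,j,k} {g}
  W235: {f,j,k} {g} {i}
  W245: {f,j,k} {g}
  W345: {f,j,k} {g}
  W1234: {e,f,j,k}
  W1235: {f,j,k} {i}
  W1245: {f,j,k}
  W1345: {f,j,k}
  W2345: {f,j,k} {g}
  W12345: {f,j,k}
C dims 7,19,18,7; δ0: rk 6, SNF 1^6; δ1: rk 12, SNF 1^12; δ2: rk 6, SNF 1^6
degree 0: 7−6−0 = 1 → Ȟ^0 ≅ Z
degree 1: 19−12−6 = 1 → Ȟ^1 ≅ Z
degree 2: 18−6−12 = 0 → Ȟ^2 ≅ 0


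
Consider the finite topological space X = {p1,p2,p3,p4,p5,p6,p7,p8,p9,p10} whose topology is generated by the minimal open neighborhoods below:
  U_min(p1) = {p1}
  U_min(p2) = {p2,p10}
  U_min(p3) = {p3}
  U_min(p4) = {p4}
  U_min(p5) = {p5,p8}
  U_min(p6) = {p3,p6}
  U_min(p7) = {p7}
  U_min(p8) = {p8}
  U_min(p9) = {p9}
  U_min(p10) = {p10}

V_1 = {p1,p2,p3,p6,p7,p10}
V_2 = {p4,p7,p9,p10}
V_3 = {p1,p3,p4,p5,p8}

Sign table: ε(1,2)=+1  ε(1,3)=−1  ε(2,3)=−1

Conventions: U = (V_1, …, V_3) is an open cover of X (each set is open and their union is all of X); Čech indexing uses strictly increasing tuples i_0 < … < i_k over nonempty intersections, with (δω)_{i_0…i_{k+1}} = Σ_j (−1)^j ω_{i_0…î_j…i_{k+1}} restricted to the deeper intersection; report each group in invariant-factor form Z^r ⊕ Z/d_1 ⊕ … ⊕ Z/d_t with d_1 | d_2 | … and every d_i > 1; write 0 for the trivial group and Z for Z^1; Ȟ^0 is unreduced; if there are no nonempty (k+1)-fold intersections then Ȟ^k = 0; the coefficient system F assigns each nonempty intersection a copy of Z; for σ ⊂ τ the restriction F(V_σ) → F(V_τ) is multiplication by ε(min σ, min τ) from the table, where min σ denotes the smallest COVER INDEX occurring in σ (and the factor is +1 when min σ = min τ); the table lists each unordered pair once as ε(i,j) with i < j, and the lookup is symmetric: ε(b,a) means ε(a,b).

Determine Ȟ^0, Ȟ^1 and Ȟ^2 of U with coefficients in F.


Ȟ^0 = Z, Ȟ^1 = Z and Ȟ^2 = 0

intersection data:
  V12={p7,p10} V13={p1,p3} V23={p4}
C dims 3,3; δ0: rk 2, SNF 1^2
Ȟ^0 = (3 − 2) − 0 = 1, so Ȟ^0 ≅ Z
Ȟ^1 = (3 − 0) − 2 = 1, so Ȟ^1 ≅ Z
Ȟ^2 = (0 − 0) − 0 = 0, so Ȟ^2 ≅ 0


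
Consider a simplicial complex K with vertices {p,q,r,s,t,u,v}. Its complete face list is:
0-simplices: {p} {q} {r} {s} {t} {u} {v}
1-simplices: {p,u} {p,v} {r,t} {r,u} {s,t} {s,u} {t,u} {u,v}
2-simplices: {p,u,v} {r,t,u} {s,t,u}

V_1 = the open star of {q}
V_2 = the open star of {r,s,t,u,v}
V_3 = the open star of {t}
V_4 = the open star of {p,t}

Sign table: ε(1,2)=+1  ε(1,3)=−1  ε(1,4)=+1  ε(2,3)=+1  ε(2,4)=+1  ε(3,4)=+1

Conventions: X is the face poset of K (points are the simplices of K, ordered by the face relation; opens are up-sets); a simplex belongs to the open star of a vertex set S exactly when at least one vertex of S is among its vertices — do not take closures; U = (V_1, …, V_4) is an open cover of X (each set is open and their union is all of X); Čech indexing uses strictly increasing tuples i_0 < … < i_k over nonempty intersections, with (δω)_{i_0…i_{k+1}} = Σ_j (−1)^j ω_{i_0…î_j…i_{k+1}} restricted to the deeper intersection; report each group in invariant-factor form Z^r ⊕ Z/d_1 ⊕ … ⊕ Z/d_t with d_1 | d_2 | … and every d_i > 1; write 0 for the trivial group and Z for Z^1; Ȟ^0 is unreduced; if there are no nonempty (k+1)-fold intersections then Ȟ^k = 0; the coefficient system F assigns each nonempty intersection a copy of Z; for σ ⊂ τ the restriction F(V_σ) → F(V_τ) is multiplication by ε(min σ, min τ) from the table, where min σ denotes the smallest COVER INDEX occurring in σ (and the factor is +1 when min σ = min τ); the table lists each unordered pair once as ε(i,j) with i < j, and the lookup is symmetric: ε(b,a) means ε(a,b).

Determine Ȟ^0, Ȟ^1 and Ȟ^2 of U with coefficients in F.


intersection data:
  V1={{q}} V2={{r},{s},{t},{u},{v},{p,u},{p,v},{r,t},{r,u},{s,t},{s,u},{t,u},{u,v},{p,u,v},{r,t,u},{s,t,u}} V3={{t},{r,t},{s,t},{t,u},{r,t,u},{s,t,u}} V4={{p},{t},{p,u},{p,v},{r,t},{s,t},{t,u},{p,u,v},{r,t,u},{s,t,u}}
  V23={{t},{r,t},{s,t},{t,u},{r,t,u},{s,t,u}} V24={{t},{p,u},{p,v},{r,t},{s,t},{t,u},{p,u,v},{r,t,u},{s,t,u}} V34={{t},{r,t},{s,t},{t,u},{r,t,u},{s,t,u}}
  V234={{t},{r,t},{s,t},{t,u},{r,t,u},{s,t,u}}
C dims 4,3,1; δ0: rk 2, SNF 1^2; δ1: rk 1, SNF 1^1
Ȟ^0 = (4 − 2) − 0 = 2, so Ȟ^0 ≅ Z^2
Ȟ^1 = (3 − 1) − 2 = 0, so Ȟ^1 ≅ 0
Ȟ^2 = (1 − 0) − 1 = 0, so Ȟ^2 ≅ 0

Ȟ^0 = Z^2, Ȟ^1 = 0, Ȟ^2 = 0


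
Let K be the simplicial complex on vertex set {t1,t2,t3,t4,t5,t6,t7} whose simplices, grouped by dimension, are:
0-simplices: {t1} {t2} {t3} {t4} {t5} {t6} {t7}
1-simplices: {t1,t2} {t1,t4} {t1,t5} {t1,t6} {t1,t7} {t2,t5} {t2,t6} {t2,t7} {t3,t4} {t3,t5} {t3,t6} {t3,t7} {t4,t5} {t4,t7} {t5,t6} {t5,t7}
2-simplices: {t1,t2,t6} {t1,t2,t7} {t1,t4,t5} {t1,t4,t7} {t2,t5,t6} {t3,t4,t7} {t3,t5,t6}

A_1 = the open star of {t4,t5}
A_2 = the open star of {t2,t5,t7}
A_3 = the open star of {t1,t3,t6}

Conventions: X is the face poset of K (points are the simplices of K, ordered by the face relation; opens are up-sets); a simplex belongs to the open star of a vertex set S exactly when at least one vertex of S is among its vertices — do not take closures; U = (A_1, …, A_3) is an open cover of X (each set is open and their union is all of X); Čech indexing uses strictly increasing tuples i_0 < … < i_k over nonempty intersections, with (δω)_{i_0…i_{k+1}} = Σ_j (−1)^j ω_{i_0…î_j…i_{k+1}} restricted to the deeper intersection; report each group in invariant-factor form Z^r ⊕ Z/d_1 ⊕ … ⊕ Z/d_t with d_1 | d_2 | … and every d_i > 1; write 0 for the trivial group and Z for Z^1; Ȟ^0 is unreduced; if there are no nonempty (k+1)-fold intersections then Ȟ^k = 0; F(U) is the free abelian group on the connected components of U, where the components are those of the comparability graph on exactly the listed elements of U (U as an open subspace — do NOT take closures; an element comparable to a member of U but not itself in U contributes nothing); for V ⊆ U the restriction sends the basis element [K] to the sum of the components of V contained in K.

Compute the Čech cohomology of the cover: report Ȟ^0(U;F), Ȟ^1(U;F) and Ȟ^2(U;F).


Ȟ^0(U;F) ≅ Z; Ȟ^1(U;F) ≅ Z^2; Ȟ^2(U;F) ≅ 0

nonempty overlaps:
  A1={{t4},{t5},{t1,t4},{t1,t5},{t2,t5},{t3,t4},{t3,t5},{t4,t5},{t4,t7},{t5,t6},{t5,t7},{t1,t4,t5},{t1,t4,t7},{t2,t5,t6},{t3,t4,t7},{t3,t5,t6}} A2={{t2},{t5},{t7},{t1,t2},{t1,t5},{t1,t7},{t2,t5},{t2,t6},{t2,t7},{t3,t5},{t3,t7},{t4,t5},{t4,t7},{t5,t6},{t5,t7},{t1,t2,t6},{t1,t2,t7},{t1,t4,t5},{t1,t4,t7},{t2,t5,t6},{t3,t4,t7},{t3,t5,t6}} A3={{t1},{t3},{t6},{t1,t2},{t1,t4},{t1,t5},{t1,t6},{t1,t7},{t2,t6},{t3,t4},{t3,t5},{t3,t6},{t3,t7},{t5,t6},{t1,t2,t6},{t1,t2,t7},{t1,t4,t5},{t1,t4,t7},{t2,t5,t6},{t3,t4,t7},{t3,t5,t6}}
  A12={{t5},{t1,t5},{t2,t5},{t3,t5},{t4,t5},{t4,t7},{t5,t6},{t5,t7},{t1,t4,t5},{t1,t4,t7},{t2,t5,t6},{t3,t4,t7},{t3,t5,t6}} A13={{t1,t4},{t1,t5},{t3,t4},{t3,t5},{t5,t6},{t1,t4,t5},{t1,t4,t7},{t2,t5,t6},{t3,t4,t7},{t3,t5,t6}} A23={{t1,t2},{t1,t5},{t1,t7},{t2,t6},{t3,t5},{t3,t7},{t5,t6},{t1,t2,t6},{t1,t2,t7},{t1,t4,t5},{t1,t4,t7},{t2,t5,t6},{t3,t4,t7},{t3,t5,t6}}
  A123={{t1,t5},{t3,t5},{t5,t6},{t1,t4,t5},{t1,t4,t7},{t2,t5,t6},{t3,t4,t7},{t3,t5,t6}}
components per intersection:
  A1: {{t4},{t5},{t1,t4},{t1,t5},{t2,t5},{t3,t4},{t3,t5},{t4,t5},{t4,t7},{t5,t6},{t5,t7},{t1,t4,t5},{t1,t4,t7},{t2,t5,t6},{t3,t4,t7},{t3,t5,t6}}
  A2: {{t2},{t5},{t7},{t1,t2},{t1,t5},{t1,t7},{t2,t5},{t2,t6},{t2,t7},{t3,t5},{t3,t7},{t4,t5},{t4,t7},{t5,t6},{t5,t7},{t1,t2,t6},{t1,t2,t7},{t1,t4,t5},{t1,t4,t7},{t2,t5,t6},{t3,t4,t7},{t3,t5,t6}}
  A3: {{t1},{t3},{t6},{t1,t2},{t1,t4},{t1,t5},{t1,t6},{t1,t7},{t2,t6},{t3,t4},{t3,t5},{t3,t6},{t3,t7},{t5,t6},{t1,t2,t6},{t1,t2,t7},{t1,t4,t5},{t1,t4,t7},{t2,t5,t6},{t3,t4,t7},{t3,t5,t6}}
  A12: {{t5},{t1,t5},{t2,t5},{t3,t5},{t4,t5},{t5,t6},{t5,t7},{t1,t4,t5},{t2,t5,t6},{t3,t5,t6}} {{t4,t7},{t1,t4,t7},{t3,t4,t7}}
  A13: {{t1,t4},{t1,t5},{t1,t4,t5},{t1,t4,t7}} {{t3,t4},{t3,t4,t7}} {{t3,t5},{t5,t6},{t2,t5,t6},{t3,t5,t6}}
  A23: {{t1,t2},{t1,t7},{t2,t6},{t3,t5},{t5,t6},{t1,t2,t6},{t1,t2,t7},{t1,t4,t7},{t2,t5,t6},{t3,t5,t6}} {{t1,t5},{t1,t4,t5}} {{t3,t7},{t3,t4,t7}}
  A123: {{t1,t5},{t1,t4,t5}} {{t3,t5},{t5,t6},{t2,t5,t6},{t3,t5,t6}} {{t1,t4,t7}} {{t3,t4,t7}}
C dims 3,8,4; δ0: rk 2, SNF 1^2; δ1: rk 4, SNF 1^4
degree 0: 3−2−0 = 1 → Ȟ^0 ≅ Z
degree 1: 8−4−2 = 2 → Ȟ^1 ≅ Z^2
degree 2: 4−0−4 = 0 → Ȟ^2 ≅ 0


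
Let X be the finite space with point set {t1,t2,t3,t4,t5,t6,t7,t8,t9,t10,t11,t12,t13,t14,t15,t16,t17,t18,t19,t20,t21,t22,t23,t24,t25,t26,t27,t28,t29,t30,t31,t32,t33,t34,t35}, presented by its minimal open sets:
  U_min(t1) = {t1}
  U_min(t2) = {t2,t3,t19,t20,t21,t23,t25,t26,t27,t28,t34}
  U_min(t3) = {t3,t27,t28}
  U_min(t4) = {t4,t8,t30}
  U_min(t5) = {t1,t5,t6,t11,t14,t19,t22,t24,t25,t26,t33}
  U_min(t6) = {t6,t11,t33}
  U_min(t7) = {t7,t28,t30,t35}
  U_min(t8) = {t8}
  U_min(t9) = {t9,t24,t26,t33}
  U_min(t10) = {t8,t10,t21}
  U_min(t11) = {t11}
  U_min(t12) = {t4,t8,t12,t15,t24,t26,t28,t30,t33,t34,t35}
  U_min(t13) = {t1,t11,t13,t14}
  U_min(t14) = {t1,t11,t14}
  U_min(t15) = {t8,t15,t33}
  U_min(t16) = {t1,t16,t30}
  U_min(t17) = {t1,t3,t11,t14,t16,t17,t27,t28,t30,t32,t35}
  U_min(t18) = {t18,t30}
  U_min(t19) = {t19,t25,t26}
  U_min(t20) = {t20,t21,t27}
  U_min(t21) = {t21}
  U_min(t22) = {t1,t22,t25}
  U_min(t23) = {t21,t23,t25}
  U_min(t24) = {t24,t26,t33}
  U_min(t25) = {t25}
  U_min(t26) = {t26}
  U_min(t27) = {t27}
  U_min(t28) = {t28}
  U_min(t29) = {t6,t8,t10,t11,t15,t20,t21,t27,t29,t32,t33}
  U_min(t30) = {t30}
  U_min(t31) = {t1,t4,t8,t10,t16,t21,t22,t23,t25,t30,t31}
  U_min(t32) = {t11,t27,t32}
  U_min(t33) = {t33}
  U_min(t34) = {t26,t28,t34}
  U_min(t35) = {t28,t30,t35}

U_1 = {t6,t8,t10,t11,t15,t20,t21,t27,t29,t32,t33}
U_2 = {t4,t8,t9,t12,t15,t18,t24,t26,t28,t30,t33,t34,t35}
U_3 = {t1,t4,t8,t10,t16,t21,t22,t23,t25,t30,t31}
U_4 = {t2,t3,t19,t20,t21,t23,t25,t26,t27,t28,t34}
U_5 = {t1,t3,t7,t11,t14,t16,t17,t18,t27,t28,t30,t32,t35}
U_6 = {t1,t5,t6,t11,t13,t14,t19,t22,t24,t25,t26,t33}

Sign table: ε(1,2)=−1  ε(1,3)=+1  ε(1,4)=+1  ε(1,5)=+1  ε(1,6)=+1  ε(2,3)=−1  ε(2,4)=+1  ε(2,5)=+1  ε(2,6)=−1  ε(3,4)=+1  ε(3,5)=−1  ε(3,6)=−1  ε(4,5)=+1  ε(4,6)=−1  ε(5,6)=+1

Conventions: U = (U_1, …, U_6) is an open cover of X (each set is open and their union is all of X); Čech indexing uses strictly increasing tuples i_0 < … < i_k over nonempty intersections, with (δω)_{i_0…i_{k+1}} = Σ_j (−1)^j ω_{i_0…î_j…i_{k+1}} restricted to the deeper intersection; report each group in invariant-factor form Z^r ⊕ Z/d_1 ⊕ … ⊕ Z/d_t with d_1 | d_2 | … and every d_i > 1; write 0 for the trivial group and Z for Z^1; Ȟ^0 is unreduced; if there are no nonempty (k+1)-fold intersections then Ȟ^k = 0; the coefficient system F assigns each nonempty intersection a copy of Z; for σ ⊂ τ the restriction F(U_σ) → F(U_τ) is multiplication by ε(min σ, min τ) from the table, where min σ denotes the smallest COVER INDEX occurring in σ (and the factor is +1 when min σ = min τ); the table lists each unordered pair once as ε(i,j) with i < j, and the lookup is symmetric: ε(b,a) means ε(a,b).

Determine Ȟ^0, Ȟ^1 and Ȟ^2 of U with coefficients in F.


nerve of the cover:
  U12={t8,t15,t33} U13={t8,t10,t21} U14={t20,t21,t27} U15={t11,t27,t32} U16={t6,t11,t33} U23={t4,t8,t30} U24={t26,t28,t34} U25={t18,t28,t30,t35} U26={t24,t26,t33} U34={t21,t23,t25} U35={t1,t16,t30} U36={t1,t22,t25} U45={t3,t27,t28} U46={t19,t25,t26} U56={t1,t11,t14}
  U123={t8} U126={t33} U134={t21} U145={t27} U156={t11} U235={t30} U245={t28} U246={t26} U346={t25} U356={t1}
C dims 6,15,10; δ0: rk 6, SNF 1^5·2; δ1: rk 9, SNF 1^9
Ȟ^0 = (6 − 6) − 0 = 0, so Ȟ^0 ≅ 0
Ȟ^1 = (15 − 9) − 6 = 0 plus torsion [2], so Ȟ^1 ≅ Z/2
Ȟ^2 = (10 − 0) − 9 = 1, so Ȟ^2 ≅ Z

Ȟ^0(U;F) ≅ 0, Ȟ^1(U;F) ≅ Z/2, Ȟ^2(U;F) ≅ Z


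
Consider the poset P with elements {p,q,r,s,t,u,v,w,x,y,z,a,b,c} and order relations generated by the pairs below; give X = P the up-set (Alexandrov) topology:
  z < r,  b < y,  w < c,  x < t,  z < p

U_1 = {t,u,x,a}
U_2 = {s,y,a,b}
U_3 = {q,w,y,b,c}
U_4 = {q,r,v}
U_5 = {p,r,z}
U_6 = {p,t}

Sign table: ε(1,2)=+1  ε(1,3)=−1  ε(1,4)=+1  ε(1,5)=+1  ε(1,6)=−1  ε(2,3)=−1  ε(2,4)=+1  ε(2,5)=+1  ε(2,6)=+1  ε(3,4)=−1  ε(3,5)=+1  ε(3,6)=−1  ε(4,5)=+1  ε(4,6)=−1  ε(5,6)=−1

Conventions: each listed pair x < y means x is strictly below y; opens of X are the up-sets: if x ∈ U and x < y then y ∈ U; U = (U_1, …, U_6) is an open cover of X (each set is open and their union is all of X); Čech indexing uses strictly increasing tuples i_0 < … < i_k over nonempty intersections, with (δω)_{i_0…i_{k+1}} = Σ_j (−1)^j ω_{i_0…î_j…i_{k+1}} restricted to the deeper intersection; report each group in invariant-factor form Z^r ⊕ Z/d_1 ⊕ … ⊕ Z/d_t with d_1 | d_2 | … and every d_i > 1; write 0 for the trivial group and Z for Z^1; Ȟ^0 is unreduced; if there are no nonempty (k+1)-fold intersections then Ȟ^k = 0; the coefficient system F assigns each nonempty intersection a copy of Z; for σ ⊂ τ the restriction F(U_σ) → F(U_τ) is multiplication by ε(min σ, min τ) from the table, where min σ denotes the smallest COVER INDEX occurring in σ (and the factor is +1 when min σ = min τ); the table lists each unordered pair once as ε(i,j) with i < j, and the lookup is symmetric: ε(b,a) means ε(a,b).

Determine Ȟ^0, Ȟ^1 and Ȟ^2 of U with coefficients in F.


nerve simplices:
  U12={a} U16={t} U23={y,b} U34={q} U45={r} U56={p}
C dims 6,6; δ0: rk 5, SNF 1^5
degree 0: 6−5−0 = 1 → Ȟ^0 ≅ Z
degree 1: 6−0−5 = 1 → Ȟ^1 ≅ Z
degree 2: 0−0−0 = 0 → Ȟ^2 ≅ 0

Ȟ^0 = Z, Ȟ^1 = Z and Ȟ^2 = 0


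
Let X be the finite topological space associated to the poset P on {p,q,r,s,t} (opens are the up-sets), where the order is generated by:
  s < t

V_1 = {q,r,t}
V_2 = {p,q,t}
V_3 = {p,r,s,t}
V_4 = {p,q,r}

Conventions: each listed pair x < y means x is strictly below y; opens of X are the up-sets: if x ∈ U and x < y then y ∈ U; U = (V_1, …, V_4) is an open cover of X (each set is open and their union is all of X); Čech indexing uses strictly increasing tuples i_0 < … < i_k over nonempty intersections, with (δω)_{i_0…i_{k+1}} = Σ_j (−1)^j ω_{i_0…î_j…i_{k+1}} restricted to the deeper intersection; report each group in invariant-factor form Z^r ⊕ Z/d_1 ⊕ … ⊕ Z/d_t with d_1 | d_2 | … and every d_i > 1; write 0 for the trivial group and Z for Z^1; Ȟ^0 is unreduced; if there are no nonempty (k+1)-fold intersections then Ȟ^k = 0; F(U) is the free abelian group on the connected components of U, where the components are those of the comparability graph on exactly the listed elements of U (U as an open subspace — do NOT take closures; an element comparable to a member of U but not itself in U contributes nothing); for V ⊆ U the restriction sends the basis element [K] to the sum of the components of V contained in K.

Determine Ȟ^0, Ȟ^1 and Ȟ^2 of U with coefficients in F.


Ȟ^0(U;F) ≅ Z^4, Ȟ^1(U;F) ≅ 0 and Ȟ^2(U;F) ≅ 0

nonempty intersections:
  V12={q,t} V13={r,t} V14={q,r} V23={p,t} V24={p,q} V34={p,r}
  V123={t} V124={q} V134={r} V234={p}
components per intersection:
  V1: {q} {r} {t}
  V2: {p} {q} {t}
  V3: {p} {r} {s,t}
  V4: {p} {q} {r}
  V12: {q} {t}
  V13: {r} {t}
  V14: {q} {r}
  V23: {p} {t}
  V24: {p} {q}
  V34: {p} {r}
  V123: {t}
  V124: {q}
  V134: {r}
  V234: {p}
C dims 12,12,4; δ0: rk 8, SNF 1^8; δ1: rk 4, SNF 1^4
Ȟ^0: (12−8)−0=4 ⇒ Z^4
Ȟ^1: (12−4)−8=0 ⇒ 0
Ȟ^2: (4−0)−4=0 ⇒ 0


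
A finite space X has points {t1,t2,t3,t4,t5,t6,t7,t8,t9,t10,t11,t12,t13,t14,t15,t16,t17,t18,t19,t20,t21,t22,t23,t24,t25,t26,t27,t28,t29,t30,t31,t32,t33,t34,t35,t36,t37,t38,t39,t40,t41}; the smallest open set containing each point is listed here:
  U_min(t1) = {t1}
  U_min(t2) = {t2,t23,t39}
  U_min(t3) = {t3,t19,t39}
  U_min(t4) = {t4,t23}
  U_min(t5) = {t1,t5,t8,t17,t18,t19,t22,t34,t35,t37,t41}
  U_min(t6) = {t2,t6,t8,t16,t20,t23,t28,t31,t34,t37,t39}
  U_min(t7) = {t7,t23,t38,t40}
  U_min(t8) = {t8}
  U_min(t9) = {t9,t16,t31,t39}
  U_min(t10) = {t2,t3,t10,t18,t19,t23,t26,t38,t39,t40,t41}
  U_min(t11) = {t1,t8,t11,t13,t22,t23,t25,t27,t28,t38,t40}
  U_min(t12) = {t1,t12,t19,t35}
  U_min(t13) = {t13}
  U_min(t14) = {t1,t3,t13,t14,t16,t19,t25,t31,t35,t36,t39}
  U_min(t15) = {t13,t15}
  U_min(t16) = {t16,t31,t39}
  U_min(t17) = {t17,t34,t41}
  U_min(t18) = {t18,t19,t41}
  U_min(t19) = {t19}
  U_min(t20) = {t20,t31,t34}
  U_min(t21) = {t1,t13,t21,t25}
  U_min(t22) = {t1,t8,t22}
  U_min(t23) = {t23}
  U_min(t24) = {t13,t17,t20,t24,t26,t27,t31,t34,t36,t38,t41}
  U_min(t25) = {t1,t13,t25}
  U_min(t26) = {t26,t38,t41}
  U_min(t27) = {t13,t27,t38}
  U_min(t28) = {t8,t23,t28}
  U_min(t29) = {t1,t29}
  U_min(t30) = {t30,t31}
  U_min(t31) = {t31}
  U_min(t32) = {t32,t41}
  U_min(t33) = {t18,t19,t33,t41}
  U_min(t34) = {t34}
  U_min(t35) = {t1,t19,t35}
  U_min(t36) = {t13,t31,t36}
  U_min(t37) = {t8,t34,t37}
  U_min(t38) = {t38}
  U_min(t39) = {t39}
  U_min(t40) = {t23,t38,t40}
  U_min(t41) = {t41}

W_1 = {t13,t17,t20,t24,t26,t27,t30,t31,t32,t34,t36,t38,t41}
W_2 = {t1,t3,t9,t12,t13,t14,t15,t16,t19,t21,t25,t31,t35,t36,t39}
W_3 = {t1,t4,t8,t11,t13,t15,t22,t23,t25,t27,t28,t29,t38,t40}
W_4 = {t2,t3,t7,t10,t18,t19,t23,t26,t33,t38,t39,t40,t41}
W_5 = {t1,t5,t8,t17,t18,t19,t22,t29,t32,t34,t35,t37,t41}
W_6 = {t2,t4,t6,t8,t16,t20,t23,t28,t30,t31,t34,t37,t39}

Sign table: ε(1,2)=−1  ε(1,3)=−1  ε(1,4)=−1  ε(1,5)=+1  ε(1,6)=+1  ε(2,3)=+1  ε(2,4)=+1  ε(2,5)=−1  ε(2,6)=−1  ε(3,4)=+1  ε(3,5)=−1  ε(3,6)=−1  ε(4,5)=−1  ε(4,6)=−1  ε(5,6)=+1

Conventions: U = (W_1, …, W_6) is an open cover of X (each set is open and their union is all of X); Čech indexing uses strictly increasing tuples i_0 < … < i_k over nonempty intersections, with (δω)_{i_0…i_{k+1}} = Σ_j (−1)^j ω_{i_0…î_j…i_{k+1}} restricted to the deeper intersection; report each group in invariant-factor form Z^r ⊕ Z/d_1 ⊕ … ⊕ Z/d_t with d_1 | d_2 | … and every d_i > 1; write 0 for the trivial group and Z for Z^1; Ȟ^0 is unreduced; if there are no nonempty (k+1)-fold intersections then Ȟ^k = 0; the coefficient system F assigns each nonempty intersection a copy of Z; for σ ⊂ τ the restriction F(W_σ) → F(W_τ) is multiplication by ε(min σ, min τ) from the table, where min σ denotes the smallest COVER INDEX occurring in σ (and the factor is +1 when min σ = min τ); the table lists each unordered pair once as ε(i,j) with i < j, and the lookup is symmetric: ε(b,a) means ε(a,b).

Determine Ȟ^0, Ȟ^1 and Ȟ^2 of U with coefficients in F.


Ȟ^0(U;F) ≅ Z,  Ȟ^1(U;F) ≅ 0,  Ȟ^2(U;F) ≅ Z/2

intersection data:
  W12={t13,t31,t36} W13={t13,t27,t38} W14={t26,t38,t41} W15={t17,t32,t34,t41} W16={t20,t30,t31,t34} W23={t1,t13,t15,t25} W24={t3,t19,t39} W25={t1,t19,t35} W26={t16,t31,t39} W34={t23,t38,t40} W35={t1,t8,t22,t29} W36={t4,t8,t23,t28} W45={t18,t19,t41} W46={t2,t23,t39} W56={t8,t34,t37}
  W123={t13} W126={t31} W134={t38} W145={t41} W156={t34} W235={t1} W245={t19} W246={t39} W346={t23} W356={t8}
C dims 6,15,10; δ0: rk 5, SNF 1^5; δ1: rk 10, SNF 1^9·2
Ȟ^0 = (6 − 5) − 0 = 1, so Ȟ^0 ≅ Z
Ȟ^1 = (15 − 10) − 5 = 0, so Ȟ^1 ≅ 0
Ȟ^2 = (10 − 0) − 10 = 0 plus torsion [2], so Ȟ^2 ≅ Z/2


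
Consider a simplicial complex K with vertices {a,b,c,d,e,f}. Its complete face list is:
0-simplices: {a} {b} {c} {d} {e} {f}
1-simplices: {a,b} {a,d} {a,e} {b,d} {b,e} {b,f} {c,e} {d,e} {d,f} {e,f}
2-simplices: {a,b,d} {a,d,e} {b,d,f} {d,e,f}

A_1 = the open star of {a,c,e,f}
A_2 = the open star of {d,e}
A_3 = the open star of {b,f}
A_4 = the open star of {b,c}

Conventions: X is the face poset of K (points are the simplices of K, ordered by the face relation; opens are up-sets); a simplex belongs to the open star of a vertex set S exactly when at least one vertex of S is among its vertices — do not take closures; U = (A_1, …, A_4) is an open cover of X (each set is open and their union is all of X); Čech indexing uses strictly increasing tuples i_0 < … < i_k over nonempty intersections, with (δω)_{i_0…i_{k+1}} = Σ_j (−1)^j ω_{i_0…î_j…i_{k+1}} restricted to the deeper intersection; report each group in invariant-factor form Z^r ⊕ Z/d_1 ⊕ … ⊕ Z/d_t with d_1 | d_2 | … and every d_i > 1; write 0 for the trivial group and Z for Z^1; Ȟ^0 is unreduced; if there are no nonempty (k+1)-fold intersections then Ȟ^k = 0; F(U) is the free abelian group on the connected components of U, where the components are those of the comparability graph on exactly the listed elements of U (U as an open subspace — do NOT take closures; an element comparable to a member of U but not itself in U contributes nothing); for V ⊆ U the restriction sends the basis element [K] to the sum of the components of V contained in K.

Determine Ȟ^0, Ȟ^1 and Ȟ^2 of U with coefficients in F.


nonempty overlaps:
  A1={{a},{c},{e},{f},{a,b},{a,d},{a,e},{b,e},{b,f},{c,e},{d,e},{d,f},{e,f},{a,b,d},{a,d,e},{b,d,f},{d,e,f}} A2={{d},{e},{a,d},{a,e},{b,d},{b,e},{c,e},{d,e},{d,f},{e,f},{a,b,d},{a,d,e},{b,d,f},{d,e,f}} A3={{b},{f},{a,b},{b,d},{b,e},{b,f},{d,f},{e,f},{a,b,d},{b,d,f},{d,e,f}} A4={{b},{c},{a,b},{b,d},{b,e},{b,f},{c,e},{a,b,d},{b,d,f}}
  A12={{e},{a,d},{a,e},{b,e},{c,e},{d,e},{d,f},{e,f},{a,b,d},{a,d,e},{b,d,f},{d,e,f}} A13={{f},{a,b},{b,e},{b,f},{d,f},{e,f},{a,b,d},{b,d,f},{d,e,f}} A14={{c},{a,b},{b,e},{b,f},{c,e},{a,b,d},{b,d,f}} A23={{b,d},{b,e},{d,f},{e,f},{a,b,d},{b,d,f},{d,e,f}} A24={{b,d},{b,e},{c,e},{a,b,d},{b,d,f}} A34={{b},{a,b},{b,d},{b,e},{b,f},{a,b,d},{b,d,f}}
  A123={{b,e},{d,f},{e,f},{a,b,d},{b,d,f},{d,e,f}} A124={{b,e},{c,e},{a,b,d},{b,d,f}} A134={{a,b},{b,e},{b,f},{a,b,d},{b,d,f}} A234={{b,d},{b,e},{a,b,d},{b,d,f}}
  A1234={{b,e},{a,b,d},{b,d,f}}
components per intersection:
  A1: {{a},{c},{e},{f},{a,b},{a,d},{a,e},{b,e},{b,f},{c,e},{d,e},{d,f},{e,f},{a,b,d},{a,d,e},{b,d,f},{d,e,f}}
  A2: {{d},{e},{a,d},{a,e},{b,d},{b,e},{c,e},{d,e},{d,f},{e,f},{a,b,d},{a,d,e},{b,d,f},{d,e,f}}
  A3: {{b},{f},{a,b},{b,d},{b,e},{b,f},{d,f},{e,f},{a,b,d},{b,d,f},{d,e,f}}
  A4: {{b},{a,b},{b,d},{b,e},{b,f},{a,b,d},{b,d,f}} {{c},{c,e}}
  A12: {{e},{a,d},{a,e},{b,e},{c,e},{d,e},{d,f},{e,f},{a,b,d},{a,d,e},{b,d,f},{d,e,f}}
  A13: {{f},{b,f},{d,f},{e,f},{b,d,f},{d,e,f}} {{a,b},{a,b,d}} {{b,e}}
  A14: {{c},{c,e}} {{a,b},{a,b,d}} {{b,e}} {{b,f},{b,d,f}}
  A23: {{b,d},{d,f},{e,f},{a,b,d},{b,d,f},{d,e,f}} {{b,e}}
  A24: {{b,d},{a,b,d},{b,d,f}} {{b,e}} {{c,e}}
  A34: {{b},{a,b},{b,d},{b,e},{b,f},{a,b,d},{b,d,f}}
  A123: {{b,e}} {{d,f},{e,f},{b,d,f},{d,e,f}} {{a,b,d}}
  A124: {{b,e}} {{c,e}} {{a,b,d}} {{b,d,f}}
  A134: {{a,b},{a,b,d}} {{b,e}} {{b,f},{b,d,f}}
  A234: {{b,d},{a,b,d},{b,d,f}} {{b,e}}
  A1234: {{b,e}} {{a,b,d}} {{b,d,f}}
C dims 5,14,12,3; δ0: rk 4, SNF 1^4; δ1: rk 9, SNF 1^9; δ2: rk 3, SNF 1^3
degree 0: 5−4−0 = 1 → Ȟ^0 ≅ Z
degree 1: 14−9−4 = 1 → Ȟ^1 ≅ Z
degree 2: 12−3−9 = 0 → Ȟ^2 ≅ 0

Ȟ^0(U;F) ≅ Z, Ȟ^1(U;F) ≅ Z, Ȟ^2(U;F) ≅ 0


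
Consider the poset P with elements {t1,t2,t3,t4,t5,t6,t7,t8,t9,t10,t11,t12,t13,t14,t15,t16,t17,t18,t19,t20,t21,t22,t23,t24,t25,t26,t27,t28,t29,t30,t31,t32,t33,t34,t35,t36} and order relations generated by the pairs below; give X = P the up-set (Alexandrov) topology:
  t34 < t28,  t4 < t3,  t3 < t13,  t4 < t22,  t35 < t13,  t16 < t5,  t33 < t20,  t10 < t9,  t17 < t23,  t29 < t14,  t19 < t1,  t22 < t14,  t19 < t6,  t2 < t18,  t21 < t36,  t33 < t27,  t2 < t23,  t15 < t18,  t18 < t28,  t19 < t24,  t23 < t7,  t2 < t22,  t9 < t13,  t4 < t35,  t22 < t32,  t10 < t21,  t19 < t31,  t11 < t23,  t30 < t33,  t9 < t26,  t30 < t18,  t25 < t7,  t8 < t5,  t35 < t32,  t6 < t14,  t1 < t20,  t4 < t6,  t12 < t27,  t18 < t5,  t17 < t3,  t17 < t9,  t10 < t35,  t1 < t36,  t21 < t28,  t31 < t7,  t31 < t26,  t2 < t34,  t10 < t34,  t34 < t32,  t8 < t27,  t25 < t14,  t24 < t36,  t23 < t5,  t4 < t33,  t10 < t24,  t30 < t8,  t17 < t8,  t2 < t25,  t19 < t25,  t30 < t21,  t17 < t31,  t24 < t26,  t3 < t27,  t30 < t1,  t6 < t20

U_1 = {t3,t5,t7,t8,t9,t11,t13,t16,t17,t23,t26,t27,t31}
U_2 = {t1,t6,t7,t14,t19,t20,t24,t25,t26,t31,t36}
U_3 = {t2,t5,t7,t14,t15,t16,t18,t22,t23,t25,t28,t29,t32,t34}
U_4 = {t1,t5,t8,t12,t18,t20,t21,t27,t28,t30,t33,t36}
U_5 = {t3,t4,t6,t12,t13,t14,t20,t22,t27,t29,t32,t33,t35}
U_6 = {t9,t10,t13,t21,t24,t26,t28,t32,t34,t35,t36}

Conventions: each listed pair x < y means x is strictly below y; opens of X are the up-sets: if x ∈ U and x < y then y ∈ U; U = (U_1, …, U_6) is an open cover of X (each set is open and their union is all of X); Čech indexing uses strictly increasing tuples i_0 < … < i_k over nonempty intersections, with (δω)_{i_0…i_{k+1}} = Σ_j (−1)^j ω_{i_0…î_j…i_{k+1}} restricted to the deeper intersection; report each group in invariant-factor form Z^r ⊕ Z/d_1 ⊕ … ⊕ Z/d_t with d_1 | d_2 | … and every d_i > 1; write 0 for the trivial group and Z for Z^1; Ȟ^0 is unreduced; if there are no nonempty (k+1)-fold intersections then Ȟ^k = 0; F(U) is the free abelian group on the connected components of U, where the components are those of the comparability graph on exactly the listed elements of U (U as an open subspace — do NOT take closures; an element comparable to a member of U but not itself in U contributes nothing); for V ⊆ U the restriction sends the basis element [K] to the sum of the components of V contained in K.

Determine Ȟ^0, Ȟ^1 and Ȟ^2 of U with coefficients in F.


nonempty intersections:
  U12={t7,t26,t31} U13={t5,t7,t16,t23} U14={t5,t8,t27} U15={t3,t13,t27} U16={t9,t13,t26} U23={t7,t14,t25} U24={t1,t20,t36} U25={t6,t14,t20} U26={t24,t26,t36} U34={t5,t18,t28} U35={t14,t22,t29,t32} U36={t28,t32,t34} U45={t12,t20,t27,t33} U46={t21,t28,t36} U56={t13,t32,t35}
  U123={t7} U126={t26} U134={t5} U145={t27} U156={t13} U235={t14} U245={t20} U246={t36} U346={t28} U356={t32}
components per intersection:
  U1: {t3,t5,t7,t8,t9,t11,t13,t16,t17,t23,t26,t27,t31}
  U2: {t1,t6,t7,t14,t19,t20,t24,t25,t26,t31,t36}
  U3: {t2,t5,t7,t14,t15,t16,t18,t22,t23,t25,t28,t29,t32,t34}
  U4: {t1,t5,t8,t12,t18,t20,t21,t27,t28,t30,t33,t36}
  U5: {t3,t4,t6,t12,t13,t14,t20,t22,t27,t29,t32,t33,t35}
  U6: {t9,t10,t13,t21,t24,t26,t28,t32,t34,t35,t36}
  U12: {t7,t26,t31}
  U13: {t5,t7,t16,t23}
  U14: {t5,t8,t27}
  U15: {t3,t13,t27}
  U16: {t9,t13,t26}
  U23: {t7,t14,t25}
  U24: {t1,t20,t36}
  U25: {t6,t14,t20}
  U26: {t24,t26,t36}
  U34: {t5,t18,t28}
  U35: {t14,t22,t29,t32}
  U36: {t28,t32,t34}
  U45: {t12,t20,t27,t33}
  U46: {t21,t28,t36}
  U56: {t13,t32,t35}
  U123: {t7}
  U126: {t26}
  U134: {t5}
  U145: {t27}
  U156: {t13}
  U235: {t14}
  U245: {t20}
  U246: {t36}
  U346: {t28}
  U356: {t32}
C dims 6,15,10; δ0: rk 5, SNF 1^5; δ1: rk 10, SNF 1^9·2
Ȟ^0: (6−5)−0=1 ⇒ Z
Ȟ^1: (15−10)−5=0 ⇒ 0
Ȟ^2: (10−0)−10=0 plus torsion [2] ⇒ Z/2

Ȟ^0 ≅ Z, Ȟ^1 ≅ 0 and Ȟ^2 ≅ Z/2


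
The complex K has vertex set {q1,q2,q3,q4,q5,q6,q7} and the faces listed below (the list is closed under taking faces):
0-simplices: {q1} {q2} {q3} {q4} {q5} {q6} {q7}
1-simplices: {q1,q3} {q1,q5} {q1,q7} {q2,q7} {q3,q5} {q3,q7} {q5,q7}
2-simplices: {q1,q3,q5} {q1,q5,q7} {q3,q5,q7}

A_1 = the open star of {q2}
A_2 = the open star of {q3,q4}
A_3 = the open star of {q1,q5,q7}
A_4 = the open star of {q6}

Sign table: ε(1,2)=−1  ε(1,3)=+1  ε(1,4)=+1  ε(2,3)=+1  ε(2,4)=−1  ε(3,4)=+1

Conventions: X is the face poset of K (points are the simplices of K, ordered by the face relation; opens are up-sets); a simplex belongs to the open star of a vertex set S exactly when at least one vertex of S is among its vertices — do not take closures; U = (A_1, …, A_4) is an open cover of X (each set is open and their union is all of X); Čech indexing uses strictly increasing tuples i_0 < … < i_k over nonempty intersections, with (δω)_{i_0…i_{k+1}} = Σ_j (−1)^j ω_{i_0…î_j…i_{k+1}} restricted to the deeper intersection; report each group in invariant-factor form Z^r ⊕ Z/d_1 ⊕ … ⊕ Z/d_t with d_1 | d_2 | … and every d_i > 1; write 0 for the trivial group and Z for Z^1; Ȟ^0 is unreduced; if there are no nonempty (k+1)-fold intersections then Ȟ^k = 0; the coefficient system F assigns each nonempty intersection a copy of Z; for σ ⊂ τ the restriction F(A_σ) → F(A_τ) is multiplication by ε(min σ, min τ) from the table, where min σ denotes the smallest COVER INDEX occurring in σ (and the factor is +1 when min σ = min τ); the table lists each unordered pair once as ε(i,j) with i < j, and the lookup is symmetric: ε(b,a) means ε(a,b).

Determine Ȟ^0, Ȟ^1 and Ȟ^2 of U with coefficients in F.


intersection data:
  A1={{q2},{q2,q7}} A2={{q3},{q4},{q1,q3},{q3,q5},{q3,q7},{q1,q3,q5},{q3,q5,q7}} A3={{q1},{q5},{q7},{q1,q3},{q1,q5},{q1,q7},{q2,q7},{q3,q5},{q3,q7},{q5,q7},{q1,q3,q5},{q1,q5,q7},{q3,q5,q7}} A4={{q6}}
  A13={{q2,q7}} A23={{q1,q3},{q3,q5},{q3,q7},{q1,q3,q5},{q3,q5,q7}}
C dims 4,2; δ0: rk 2, SNF 1^2
Ȟ^0 = (4 − 2) − 0 = 2, so Ȟ^0 ≅ Z^2
Ȟ^1 = (2 − 0) − 2 = 0, so Ȟ^1 ≅ 0
Ȟ^2 = (0 − 0) − 0 = 0, so Ȟ^2 ≅ 0

Ȟ^0 = Z^2, Ȟ^1 = 0, Ȟ^2 = 0


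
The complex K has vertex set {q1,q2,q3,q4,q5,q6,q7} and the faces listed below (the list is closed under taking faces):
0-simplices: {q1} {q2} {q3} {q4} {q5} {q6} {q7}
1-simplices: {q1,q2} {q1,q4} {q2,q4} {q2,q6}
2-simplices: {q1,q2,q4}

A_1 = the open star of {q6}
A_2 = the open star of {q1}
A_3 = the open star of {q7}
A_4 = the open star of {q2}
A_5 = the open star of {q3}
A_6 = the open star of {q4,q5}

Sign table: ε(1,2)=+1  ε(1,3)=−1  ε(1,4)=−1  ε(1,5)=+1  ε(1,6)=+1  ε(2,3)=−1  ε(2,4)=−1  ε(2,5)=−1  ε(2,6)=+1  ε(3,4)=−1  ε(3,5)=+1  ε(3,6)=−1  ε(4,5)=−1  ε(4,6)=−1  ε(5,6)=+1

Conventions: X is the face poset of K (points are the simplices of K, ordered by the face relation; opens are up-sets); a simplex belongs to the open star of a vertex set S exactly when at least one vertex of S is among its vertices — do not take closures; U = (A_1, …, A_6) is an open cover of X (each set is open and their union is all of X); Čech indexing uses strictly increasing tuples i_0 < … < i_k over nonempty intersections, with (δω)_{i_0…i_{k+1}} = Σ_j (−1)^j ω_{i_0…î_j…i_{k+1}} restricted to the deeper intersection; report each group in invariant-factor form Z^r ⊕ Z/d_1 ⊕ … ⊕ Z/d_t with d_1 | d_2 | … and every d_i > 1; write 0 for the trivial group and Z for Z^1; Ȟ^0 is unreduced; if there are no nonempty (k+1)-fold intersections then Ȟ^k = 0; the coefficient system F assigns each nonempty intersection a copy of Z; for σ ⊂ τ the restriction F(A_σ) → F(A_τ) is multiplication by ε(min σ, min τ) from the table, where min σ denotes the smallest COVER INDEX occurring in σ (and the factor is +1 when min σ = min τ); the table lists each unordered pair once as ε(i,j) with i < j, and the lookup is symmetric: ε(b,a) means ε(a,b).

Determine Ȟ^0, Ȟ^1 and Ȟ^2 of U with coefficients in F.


cover nerve:
  A1={{q6},{q2,q6}} A2={{q1},{q1,q2},{q1,q4},{q1,q2,q4}} A3={{q7}} A4={{q2},{q1,q2},{q2,q4},{q2,q6},{q1,q2,q4}} A5={{q3}} A6={{q4},{q5},{q1,q4},{q2,q4},{q1,q2,q4}}
  A14={{q2,q6}} A24={{q1,q2},{q1,q2,q4}} A26={{q1,q4},{q1,q2,q4}} A46={{q2,q4},{q1,q2,q4}}
  A246={{q1,q2,q4}}
C dims 6,4,1; δ0: rk 3, SNF 1^3; δ1: rk 1, SNF 1^1
Ȟ^0: (6−3)−0=3 ⇒ Z^3
Ȟ^1: (4−1)−3=0 ⇒ 0
Ȟ^2: (1−0)−1=0 ⇒ 0

Ȟ^0(U;F) ≅ Z^3, Ȟ^1(U;F) ≅ 0, Ȟ^2(U;F) ≅ 0


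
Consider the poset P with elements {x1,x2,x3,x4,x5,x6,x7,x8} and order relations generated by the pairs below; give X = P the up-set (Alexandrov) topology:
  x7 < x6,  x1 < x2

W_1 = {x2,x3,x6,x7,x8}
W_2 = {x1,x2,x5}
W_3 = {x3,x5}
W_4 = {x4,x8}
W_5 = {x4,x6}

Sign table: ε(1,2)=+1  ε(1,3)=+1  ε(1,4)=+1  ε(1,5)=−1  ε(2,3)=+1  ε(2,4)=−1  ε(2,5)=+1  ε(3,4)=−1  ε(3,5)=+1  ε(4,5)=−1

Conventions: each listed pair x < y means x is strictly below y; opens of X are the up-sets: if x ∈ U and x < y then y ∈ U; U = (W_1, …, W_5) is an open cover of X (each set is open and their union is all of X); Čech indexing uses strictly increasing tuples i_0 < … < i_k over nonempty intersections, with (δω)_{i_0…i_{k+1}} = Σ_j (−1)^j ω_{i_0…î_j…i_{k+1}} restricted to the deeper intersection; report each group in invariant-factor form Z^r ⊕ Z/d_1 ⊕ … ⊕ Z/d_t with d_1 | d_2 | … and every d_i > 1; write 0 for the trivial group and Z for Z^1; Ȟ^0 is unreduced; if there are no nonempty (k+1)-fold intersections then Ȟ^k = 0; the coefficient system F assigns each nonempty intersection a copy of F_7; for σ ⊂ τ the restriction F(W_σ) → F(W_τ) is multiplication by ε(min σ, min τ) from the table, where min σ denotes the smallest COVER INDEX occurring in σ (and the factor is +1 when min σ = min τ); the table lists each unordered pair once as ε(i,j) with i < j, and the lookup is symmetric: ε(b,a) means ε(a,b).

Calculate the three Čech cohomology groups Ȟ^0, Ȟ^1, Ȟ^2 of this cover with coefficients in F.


cover nerve:
  W12={x2} W13={x3} W14={x8} W15={x6} W23={x5} W45={x4}
C dims 5,6; δ0: rk_F7 4
Ȟ^0: (5−4)−0=1 ⇒ Z/7
Ȟ^1: (6−0)−4=2 ⇒ Z/7 ⊕ Z/7
Ȟ^2: (0−0)−0=0 ⇒ 0

Ȟ^0 ≅ Z/7, Ȟ^1 ≅ Z/7 ⊕ Z/7 and Ȟ^2 ≅ 0


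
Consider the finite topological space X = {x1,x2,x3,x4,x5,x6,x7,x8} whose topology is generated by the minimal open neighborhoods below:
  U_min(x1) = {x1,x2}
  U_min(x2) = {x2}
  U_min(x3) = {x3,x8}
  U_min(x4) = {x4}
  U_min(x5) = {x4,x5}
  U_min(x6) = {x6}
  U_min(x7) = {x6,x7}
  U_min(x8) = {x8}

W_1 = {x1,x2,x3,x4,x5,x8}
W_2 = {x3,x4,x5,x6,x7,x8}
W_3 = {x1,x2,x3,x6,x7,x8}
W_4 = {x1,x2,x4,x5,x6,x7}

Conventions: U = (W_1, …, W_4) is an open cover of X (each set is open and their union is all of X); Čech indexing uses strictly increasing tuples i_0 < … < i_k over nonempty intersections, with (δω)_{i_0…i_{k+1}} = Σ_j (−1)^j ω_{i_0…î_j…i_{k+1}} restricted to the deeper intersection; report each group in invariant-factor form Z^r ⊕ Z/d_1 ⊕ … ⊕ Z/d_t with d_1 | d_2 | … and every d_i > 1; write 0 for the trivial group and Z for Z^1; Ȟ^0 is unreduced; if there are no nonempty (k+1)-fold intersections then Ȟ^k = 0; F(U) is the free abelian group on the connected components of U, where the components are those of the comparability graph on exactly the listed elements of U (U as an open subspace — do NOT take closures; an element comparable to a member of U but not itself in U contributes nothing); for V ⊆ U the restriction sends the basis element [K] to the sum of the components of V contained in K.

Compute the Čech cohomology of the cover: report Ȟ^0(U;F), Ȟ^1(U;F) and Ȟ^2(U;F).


Ȟ^0 = Z^4; Ȟ^1 = 0; Ȟ^2 = 0

nonempty intersections:
  W12={x3,x4,x5,x8} W13={x1,x2,x3,x8} W14={x1,x2,x4,x5} W23={x3,x6,x7,x8} W24={x4,x5,x6,x7} W34={x1,x2,x6,x7}
  W123={x3,x8} W124={x4,x5} W134={x1,x2} W234={x6,x7}
components per intersection:
  W1: {x1,x2} {x3,x8} {x4,x5}
  W2: {x3,x8} {x4,x5} {x6,x7}
  W3: {x1,x2} {x3,x8} {x6,x7}
  W4: {x1,x2} {x4,x5} {x6,x7}
  W12: {x3,x8} {x4,x5}
  W13: {x1,x2} {x3,x8}
  W14: {x1,x2} {x4,x5}
  W23: {x3,x8} {x6,x7}
  W24: {x4,x5} {x6,x7}
  W34: {x1,x2} {x6,x7}
  W123: {x3,x8}
  W124: {x4,x5}
  W134: {x1,x2}
  W234: {x6,x7}
C dims 12,12,4; δ0: rk 8, SNF 1^8; δ1: rk 4, SNF 1^4
Ȟ^0: (12−8)−0=4 ⇒ Z^4
Ȟ^1: (12−4)−8=0 ⇒ 0
Ȟ^2: (4−0)−4=0 ⇒ 0


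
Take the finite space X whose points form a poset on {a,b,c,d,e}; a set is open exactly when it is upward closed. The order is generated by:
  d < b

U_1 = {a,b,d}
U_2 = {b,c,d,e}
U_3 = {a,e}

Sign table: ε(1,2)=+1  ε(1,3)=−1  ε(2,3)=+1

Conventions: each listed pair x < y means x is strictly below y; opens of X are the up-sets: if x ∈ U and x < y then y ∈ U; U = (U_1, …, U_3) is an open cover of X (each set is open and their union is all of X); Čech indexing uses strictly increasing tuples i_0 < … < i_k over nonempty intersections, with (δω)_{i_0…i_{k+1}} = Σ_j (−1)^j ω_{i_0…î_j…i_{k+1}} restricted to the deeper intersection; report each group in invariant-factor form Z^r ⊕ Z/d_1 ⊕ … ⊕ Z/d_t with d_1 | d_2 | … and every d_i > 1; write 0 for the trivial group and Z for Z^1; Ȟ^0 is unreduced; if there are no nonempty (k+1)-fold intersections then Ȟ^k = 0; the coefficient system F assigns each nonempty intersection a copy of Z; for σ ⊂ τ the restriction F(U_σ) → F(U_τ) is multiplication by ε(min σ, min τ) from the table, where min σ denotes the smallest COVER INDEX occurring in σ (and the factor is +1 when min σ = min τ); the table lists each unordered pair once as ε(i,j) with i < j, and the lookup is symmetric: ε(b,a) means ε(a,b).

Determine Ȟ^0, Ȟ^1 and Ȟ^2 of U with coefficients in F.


Ȟ^0 = 0,  Ȟ^1 = Z/2,  Ȟ^2 = 0

nonempty intersections:
  U12={b,d} U13={a} U23={e}
C dims 3,3; δ0: rk 3, SNF 1^2·2
Ȟ^0: (3−3)−0=0 ⇒ 0
Ȟ^1: (3−0)−3=0 plus torsion [2] ⇒ Z/2
Ȟ^2: (0−0)−0=0 ⇒ 0


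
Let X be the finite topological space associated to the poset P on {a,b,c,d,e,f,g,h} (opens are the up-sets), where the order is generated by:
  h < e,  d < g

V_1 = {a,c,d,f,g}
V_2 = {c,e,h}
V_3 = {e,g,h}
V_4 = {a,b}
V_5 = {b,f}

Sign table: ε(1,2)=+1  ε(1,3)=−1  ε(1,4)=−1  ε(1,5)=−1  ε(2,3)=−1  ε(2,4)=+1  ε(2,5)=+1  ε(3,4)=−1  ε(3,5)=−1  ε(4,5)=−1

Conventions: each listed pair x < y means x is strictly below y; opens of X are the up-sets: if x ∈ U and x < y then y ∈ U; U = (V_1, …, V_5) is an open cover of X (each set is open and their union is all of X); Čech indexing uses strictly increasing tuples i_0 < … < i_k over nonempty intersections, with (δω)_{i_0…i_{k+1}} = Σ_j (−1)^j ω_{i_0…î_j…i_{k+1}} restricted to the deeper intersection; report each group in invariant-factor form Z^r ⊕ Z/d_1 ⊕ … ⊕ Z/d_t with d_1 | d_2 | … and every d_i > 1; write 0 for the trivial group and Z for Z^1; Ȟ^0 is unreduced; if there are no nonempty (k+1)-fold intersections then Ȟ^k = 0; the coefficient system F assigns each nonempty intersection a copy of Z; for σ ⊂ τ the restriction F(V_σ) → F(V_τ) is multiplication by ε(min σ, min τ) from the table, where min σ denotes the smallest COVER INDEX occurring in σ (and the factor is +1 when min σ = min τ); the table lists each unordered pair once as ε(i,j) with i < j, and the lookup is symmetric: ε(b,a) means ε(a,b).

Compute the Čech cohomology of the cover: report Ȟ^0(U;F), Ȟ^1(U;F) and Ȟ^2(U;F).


Ȟ^0 ≅ 0, Ȟ^1 ≅ Z ⊕ Z/2, Ȟ^2 ≅ 0

nonempty overlaps:
  V12={c} V13={g} V14={a} V15={f} V23={e,h} V45={b}
C dims 5,6; δ0: rk 5, SNF 1^4·2
degree 0: 5−5−0 = 0 → Ȟ^0 ≅ 0
degree 1: 6−0−5 = 1 plus torsion [2] → Ȟ^1 ≅ Z ⊕ Z/2
degree 2: 0−0−0 = 0 → Ȟ^2 ≅ 0
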